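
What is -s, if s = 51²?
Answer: -2601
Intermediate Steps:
s = 2601
-s = -1*2601 = -2601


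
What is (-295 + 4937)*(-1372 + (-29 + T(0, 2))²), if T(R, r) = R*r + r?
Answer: -2984806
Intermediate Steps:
T(R, r) = r + R*r
(-295 + 4937)*(-1372 + (-29 + T(0, 2))²) = (-295 + 4937)*(-1372 + (-29 + 2*(1 + 0))²) = 4642*(-1372 + (-29 + 2*1)²) = 4642*(-1372 + (-29 + 2)²) = 4642*(-1372 + (-27)²) = 4642*(-1372 + 729) = 4642*(-643) = -2984806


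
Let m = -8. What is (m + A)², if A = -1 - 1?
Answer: 100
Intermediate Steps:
A = -2
(m + A)² = (-8 - 2)² = (-10)² = 100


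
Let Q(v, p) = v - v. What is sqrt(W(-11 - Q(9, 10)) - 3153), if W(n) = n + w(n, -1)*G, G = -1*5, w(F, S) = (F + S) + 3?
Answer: I*sqrt(3119) ≈ 55.848*I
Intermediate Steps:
w(F, S) = 3 + F + S
Q(v, p) = 0
G = -5
W(n) = -10 - 4*n (W(n) = n + (3 + n - 1)*(-5) = n + (2 + n)*(-5) = n + (-10 - 5*n) = -10 - 4*n)
sqrt(W(-11 - Q(9, 10)) - 3153) = sqrt((-10 - 4*(-11 - 1*0)) - 3153) = sqrt((-10 - 4*(-11 + 0)) - 3153) = sqrt((-10 - 4*(-11)) - 3153) = sqrt((-10 + 44) - 3153) = sqrt(34 - 3153) = sqrt(-3119) = I*sqrt(3119)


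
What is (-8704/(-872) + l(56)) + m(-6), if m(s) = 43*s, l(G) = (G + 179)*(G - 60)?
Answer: -129494/109 ≈ -1188.0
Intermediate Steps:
l(G) = (-60 + G)*(179 + G) (l(G) = (179 + G)*(-60 + G) = (-60 + G)*(179 + G))
(-8704/(-872) + l(56)) + m(-6) = (-8704/(-872) + (-10740 + 56² + 119*56)) + 43*(-6) = (-8704*(-1/872) + (-10740 + 3136 + 6664)) - 258 = (1088/109 - 940) - 258 = -101372/109 - 258 = -129494/109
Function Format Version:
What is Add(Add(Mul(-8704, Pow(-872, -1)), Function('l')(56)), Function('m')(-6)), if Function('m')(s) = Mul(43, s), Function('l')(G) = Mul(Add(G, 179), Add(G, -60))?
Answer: Rational(-129494, 109) ≈ -1188.0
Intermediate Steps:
Function('l')(G) = Mul(Add(-60, G), Add(179, G)) (Function('l')(G) = Mul(Add(179, G), Add(-60, G)) = Mul(Add(-60, G), Add(179, G)))
Add(Add(Mul(-8704, Pow(-872, -1)), Function('l')(56)), Function('m')(-6)) = Add(Add(Mul(-8704, Pow(-872, -1)), Add(-10740, Pow(56, 2), Mul(119, 56))), Mul(43, -6)) = Add(Add(Mul(-8704, Rational(-1, 872)), Add(-10740, 3136, 6664)), -258) = Add(Add(Rational(1088, 109), -940), -258) = Add(Rational(-101372, 109), -258) = Rational(-129494, 109)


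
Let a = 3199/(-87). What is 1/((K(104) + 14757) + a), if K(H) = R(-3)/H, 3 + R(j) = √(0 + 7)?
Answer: 602544226596/8869572150297329 - 393588*√7/8869572150297329 ≈ 6.7934e-5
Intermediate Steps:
R(j) = -3 + √7 (R(j) = -3 + √(0 + 7) = -3 + √7)
a = -3199/87 (a = 3199*(-1/87) = -3199/87 ≈ -36.770)
K(H) = (-3 + √7)/H
1/((K(104) + 14757) + a) = 1/(((-3 + √7)/104 + 14757) - 3199/87) = 1/(((-3/104 + √7/104) + 14757) - 3199/87) = 1/((1534725/104 + √7/104) - 3199/87) = 1/(133188379/9048 + √7/104)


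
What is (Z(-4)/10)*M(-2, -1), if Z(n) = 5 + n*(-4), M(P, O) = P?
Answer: -21/5 ≈ -4.2000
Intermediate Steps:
Z(n) = 5 - 4*n
(Z(-4)/10)*M(-2, -1) = ((5 - 4*(-4))/10)*(-2) = ((5 + 16)/10)*(-2) = ((⅒)*21)*(-2) = (21/10)*(-2) = -21/5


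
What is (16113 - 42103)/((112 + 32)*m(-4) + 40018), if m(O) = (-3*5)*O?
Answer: -12995/24329 ≈ -0.53414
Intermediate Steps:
m(O) = -15*O
(16113 - 42103)/((112 + 32)*m(-4) + 40018) = (16113 - 42103)/((112 + 32)*(-15*(-4)) + 40018) = -25990/(144*60 + 40018) = -25990/(8640 + 40018) = -25990/48658 = -25990*1/48658 = -12995/24329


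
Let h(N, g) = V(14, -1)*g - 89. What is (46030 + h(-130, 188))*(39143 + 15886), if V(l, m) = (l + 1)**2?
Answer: 4855813989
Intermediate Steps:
V(l, m) = (1 + l)**2
h(N, g) = -89 + 225*g (h(N, g) = (1 + 14)**2*g - 89 = 15**2*g - 89 = 225*g - 89 = -89 + 225*g)
(46030 + h(-130, 188))*(39143 + 15886) = (46030 + (-89 + 225*188))*(39143 + 15886) = (46030 + (-89 + 42300))*55029 = (46030 + 42211)*55029 = 88241*55029 = 4855813989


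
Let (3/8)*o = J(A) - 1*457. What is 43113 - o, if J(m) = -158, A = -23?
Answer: 44753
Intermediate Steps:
o = -1640 (o = 8*(-158 - 1*457)/3 = 8*(-158 - 457)/3 = (8/3)*(-615) = -1640)
43113 - o = 43113 - 1*(-1640) = 43113 + 1640 = 44753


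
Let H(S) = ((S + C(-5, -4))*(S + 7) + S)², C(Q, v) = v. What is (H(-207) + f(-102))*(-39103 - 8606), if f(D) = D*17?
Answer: -84130542718335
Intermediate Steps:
f(D) = 17*D
H(S) = (S + (-4 + S)*(7 + S))² (H(S) = ((S - 4)*(S + 7) + S)² = ((-4 + S)*(7 + S) + S)² = (S + (-4 + S)*(7 + S))²)
(H(-207) + f(-102))*(-39103 - 8606) = ((-28 + (-207)² + 4*(-207))² + 17*(-102))*(-39103 - 8606) = ((-28 + 42849 - 828)² - 1734)*(-47709) = (41993² - 1734)*(-47709) = (1763412049 - 1734)*(-47709) = 1763410315*(-47709) = -84130542718335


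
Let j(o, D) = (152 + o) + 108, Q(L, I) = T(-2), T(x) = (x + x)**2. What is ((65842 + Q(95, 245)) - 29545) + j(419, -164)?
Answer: 36992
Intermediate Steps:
T(x) = 4*x**2 (T(x) = (2*x)**2 = 4*x**2)
Q(L, I) = 16 (Q(L, I) = 4*(-2)**2 = 4*4 = 16)
j(o, D) = 260 + o
((65842 + Q(95, 245)) - 29545) + j(419, -164) = ((65842 + 16) - 29545) + (260 + 419) = (65858 - 29545) + 679 = 36313 + 679 = 36992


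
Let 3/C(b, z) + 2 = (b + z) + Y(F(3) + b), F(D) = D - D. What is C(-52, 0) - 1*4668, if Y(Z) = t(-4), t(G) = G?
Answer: -270747/58 ≈ -4668.1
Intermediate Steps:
F(D) = 0
Y(Z) = -4
C(b, z) = 3/(-6 + b + z) (C(b, z) = 3/(-2 + ((b + z) - 4)) = 3/(-2 + (-4 + b + z)) = 3/(-6 + b + z))
C(-52, 0) - 1*4668 = 3/(-6 - 52 + 0) - 1*4668 = 3/(-58) - 4668 = 3*(-1/58) - 4668 = -3/58 - 4668 = -270747/58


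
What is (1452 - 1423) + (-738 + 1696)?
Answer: 987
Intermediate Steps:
(1452 - 1423) + (-738 + 1696) = 29 + 958 = 987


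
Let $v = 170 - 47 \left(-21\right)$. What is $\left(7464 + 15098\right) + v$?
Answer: $23719$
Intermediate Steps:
$v = 1157$ ($v = 170 - -987 = 170 + 987 = 1157$)
$\left(7464 + 15098\right) + v = \left(7464 + 15098\right) + 1157 = 22562 + 1157 = 23719$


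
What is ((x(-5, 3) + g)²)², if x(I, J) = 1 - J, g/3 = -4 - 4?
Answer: 456976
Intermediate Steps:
g = -24 (g = 3*(-4 - 4) = 3*(-8) = -24)
((x(-5, 3) + g)²)² = (((1 - 1*3) - 24)²)² = (((1 - 3) - 24)²)² = ((-2 - 24)²)² = ((-26)²)² = 676² = 456976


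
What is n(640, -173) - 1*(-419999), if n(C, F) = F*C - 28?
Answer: 309251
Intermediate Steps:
n(C, F) = -28 + C*F (n(C, F) = C*F - 28 = -28 + C*F)
n(640, -173) - 1*(-419999) = (-28 + 640*(-173)) - 1*(-419999) = (-28 - 110720) + 419999 = -110748 + 419999 = 309251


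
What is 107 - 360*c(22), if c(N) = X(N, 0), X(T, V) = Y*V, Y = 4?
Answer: 107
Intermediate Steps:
X(T, V) = 4*V
c(N) = 0 (c(N) = 4*0 = 0)
107 - 360*c(22) = 107 - 360*0 = 107 + 0 = 107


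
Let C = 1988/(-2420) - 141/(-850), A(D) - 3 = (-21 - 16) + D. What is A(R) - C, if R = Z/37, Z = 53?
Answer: -121439377/3805450 ≈ -31.912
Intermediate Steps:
R = 53/37 ≈ 1.4324
A(D) = -34 + D (A(D) = 3 + ((-21 - 16) + D) = 3 + (-37 + D) = -34 + D)
C = -67429/102850 (C = 1988*(-1/2420) - 141*(-1/850) = -497/605 + 141/850 = -67429/102850 ≈ -0.65561)
A(R) - C = (-34 + 53/37) - 1*(-67429/102850) = -1205/37 + 67429/102850 = -121439377/3805450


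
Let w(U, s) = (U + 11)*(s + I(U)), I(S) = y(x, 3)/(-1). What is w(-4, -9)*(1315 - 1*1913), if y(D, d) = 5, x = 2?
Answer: 58604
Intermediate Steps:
I(S) = -5 (I(S) = 5/(-1) = 5*(-1) = -5)
w(U, s) = (-5 + s)*(11 + U) (w(U, s) = (U + 11)*(s - 5) = (11 + U)*(-5 + s) = (-5 + s)*(11 + U))
w(-4, -9)*(1315 - 1*1913) = (-55 - 5*(-4) + 11*(-9) - 4*(-9))*(1315 - 1*1913) = (-55 + 20 - 99 + 36)*(1315 - 1913) = -98*(-598) = 58604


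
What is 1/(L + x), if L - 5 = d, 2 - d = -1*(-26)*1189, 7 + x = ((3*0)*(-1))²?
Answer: -1/30914 ≈ -3.2348e-5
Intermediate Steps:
x = -7 (x = -7 + ((3*0)*(-1))² = -7 + (0*(-1))² = -7 + 0² = -7 + 0 = -7)
d = -30912 (d = 2 - (-1*(-26))*1189 = 2 - 26*1189 = 2 - 1*30914 = 2 - 30914 = -30912)
L = -30907 (L = 5 - 30912 = -30907)
1/(L + x) = 1/(-30907 - 7) = 1/(-30914) = -1/30914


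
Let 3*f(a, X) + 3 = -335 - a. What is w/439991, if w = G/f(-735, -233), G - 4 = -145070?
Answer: -435198/174676427 ≈ -0.0024915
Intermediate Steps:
G = -145066 (G = 4 - 145070 = -145066)
f(a, X) = -338/3 - a/3 (f(a, X) = -1 + (-335 - a)/3 = -1 + (-335/3 - a/3) = -338/3 - a/3)
w = -435198/397 (w = -145066/(-338/3 - ⅓*(-735)) = -145066/(-338/3 + 245) = -145066/397/3 = -145066*3/397 = -435198/397 ≈ -1096.2)
w/439991 = -435198/397/439991 = -435198/397*1/439991 = -435198/174676427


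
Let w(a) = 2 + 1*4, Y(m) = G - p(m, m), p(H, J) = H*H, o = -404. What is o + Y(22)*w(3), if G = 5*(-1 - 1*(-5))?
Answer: -3188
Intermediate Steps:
p(H, J) = H**2
G = 20 (G = 5*(-1 + 5) = 5*4 = 20)
Y(m) = 20 - m**2
w(a) = 6 (w(a) = 2 + 4 = 6)
o + Y(22)*w(3) = -404 + (20 - 1*22**2)*6 = -404 + (20 - 1*484)*6 = -404 + (20 - 484)*6 = -404 - 464*6 = -404 - 2784 = -3188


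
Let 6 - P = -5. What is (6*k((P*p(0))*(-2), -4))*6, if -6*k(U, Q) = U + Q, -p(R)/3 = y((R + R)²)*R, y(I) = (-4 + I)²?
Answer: 24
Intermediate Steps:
P = 11 (P = 6 - 1*(-5) = 6 + 5 = 11)
p(R) = -3*R*(-4 + 4*R²)² (p(R) = -3*(-4 + (R + R)²)²*R = -3*(-4 + (2*R)²)²*R = -3*(-4 + 4*R²)²*R = -3*R*(-4 + 4*R²)²)
k(U, Q) = -Q/6 - U/6 (k(U, Q) = -(U + Q)/6 = -(Q + U)/6 = -Q/6 - U/6)
(6*k((P*p(0))*(-2), -4))*6 = (6*(-⅙*(-4) - 11*(-48*0*(-1 + 0²)²)*(-2)/6))*6 = (6*(⅔ - 11*(-48*0*(-1 + 0)²)*(-2)/6))*6 = (6*(⅔ - 11*(-48*0*(-1)²)*(-2)/6))*6 = (6*(⅔ - 11*(-48*0*1)*(-2)/6))*6 = (6*(⅔ - 11*0*(-2)/6))*6 = (6*(⅔ - 0*(-2)))*6 = (6*(⅔ - ⅙*0))*6 = (6*(⅔ + 0))*6 = (6*(⅔))*6 = 4*6 = 24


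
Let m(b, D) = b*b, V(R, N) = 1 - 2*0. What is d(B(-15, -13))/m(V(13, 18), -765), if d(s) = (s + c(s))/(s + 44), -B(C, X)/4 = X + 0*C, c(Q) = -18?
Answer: 17/48 ≈ 0.35417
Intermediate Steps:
B(C, X) = -4*X (B(C, X) = -4*(X + 0*C) = -4*(X + 0) = -4*X)
V(R, N) = 1 (V(R, N) = 1 + 0 = 1)
d(s) = (-18 + s)/(44 + s) (d(s) = (s - 18)/(s + 44) = (-18 + s)/(44 + s))
m(b, D) = b²
d(B(-15, -13))/m(V(13, 18), -765) = ((-18 - 4*(-13))/(44 - 4*(-13)))/(1²) = ((-18 + 52)/(44 + 52))/1 = (34/96)*1 = ((1/96)*34)*1 = (17/48)*1 = 17/48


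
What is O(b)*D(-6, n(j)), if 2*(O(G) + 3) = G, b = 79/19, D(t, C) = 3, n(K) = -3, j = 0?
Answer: -105/38 ≈ -2.7632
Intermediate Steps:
b = 79/19 (b = 79*(1/19) = 79/19 ≈ 4.1579)
O(G) = -3 + G/2
O(b)*D(-6, n(j)) = (-3 + (½)*(79/19))*3 = (-3 + 79/38)*3 = -35/38*3 = -105/38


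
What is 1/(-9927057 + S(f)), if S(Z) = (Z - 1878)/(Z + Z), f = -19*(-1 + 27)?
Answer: -247/2451982486 ≈ -1.0073e-7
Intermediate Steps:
f = -494 (f = -19*26 = -494)
S(Z) = (-1878 + Z)/(2*Z) (S(Z) = (-1878 + Z)/((2*Z)) = (-1878 + Z)*(1/(2*Z)) = (-1878 + Z)/(2*Z))
1/(-9927057 + S(f)) = 1/(-9927057 + (½)*(-1878 - 494)/(-494)) = 1/(-9927057 + (½)*(-1/494)*(-2372)) = 1/(-9927057 + 593/247) = 1/(-2451982486/247) = -247/2451982486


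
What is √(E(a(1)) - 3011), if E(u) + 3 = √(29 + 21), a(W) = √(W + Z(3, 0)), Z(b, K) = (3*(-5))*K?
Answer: √(-3014 + 5*√2) ≈ 54.835*I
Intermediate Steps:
Z(b, K) = -15*K
a(W) = √W (a(W) = √(W - 15*0) = √(W + 0) = √W)
E(u) = -3 + 5*√2 (E(u) = -3 + √(29 + 21) = -3 + √50 = -3 + 5*√2)
√(E(a(1)) - 3011) = √((-3 + 5*√2) - 3011) = √(-3014 + 5*√2)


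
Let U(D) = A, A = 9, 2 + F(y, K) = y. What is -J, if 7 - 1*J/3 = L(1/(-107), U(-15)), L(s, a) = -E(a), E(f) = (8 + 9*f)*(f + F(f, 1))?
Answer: -4293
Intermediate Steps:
F(y, K) = -2 + y
E(f) = (-2 + 2*f)*(8 + 9*f) (E(f) = (8 + 9*f)*(f + (-2 + f)) = (8 + 9*f)*(-2 + 2*f) = (-2 + 2*f)*(8 + 9*f))
U(D) = 9
L(s, a) = 16 - 18*a² + 2*a (L(s, a) = -(-16 - 2*a + 18*a²) = 16 - 18*a² + 2*a)
J = 4293 (J = 21 - 3*(16 - 18*9² + 2*9) = 21 - 3*(16 - 18*81 + 18) = 21 - 3*(16 - 1458 + 18) = 21 - 3*(-1424) = 21 + 4272 = 4293)
-J = -1*4293 = -4293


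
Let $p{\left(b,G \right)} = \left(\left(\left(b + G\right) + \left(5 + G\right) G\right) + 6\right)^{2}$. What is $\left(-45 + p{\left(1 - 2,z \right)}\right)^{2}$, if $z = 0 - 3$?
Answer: $841$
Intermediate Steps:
$z = -3$
$p{\left(b,G \right)} = \left(6 + G + b + G \left(5 + G\right)\right)^{2}$ ($p{\left(b,G \right)} = \left(\left(\left(G + b\right) + G \left(5 + G\right)\right) + 6\right)^{2} = \left(\left(G + b + G \left(5 + G\right)\right) + 6\right)^{2} = \left(6 + G + b + G \left(5 + G\right)\right)^{2}$)
$\left(-45 + p{\left(1 - 2,z \right)}\right)^{2} = \left(-45 + \left(6 + \left(1 - 2\right) + \left(-3\right)^{2} + 6 \left(-3\right)\right)^{2}\right)^{2} = \left(-45 + \left(6 - 1 + 9 - 18\right)^{2}\right)^{2} = \left(-45 + \left(-4\right)^{2}\right)^{2} = \left(-45 + 16\right)^{2} = \left(-29\right)^{2} = 841$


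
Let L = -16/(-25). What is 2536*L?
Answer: 40576/25 ≈ 1623.0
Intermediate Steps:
L = 16/25 (L = -16*(-1/25) = 16/25 ≈ 0.64000)
2536*L = 2536*(16/25) = 40576/25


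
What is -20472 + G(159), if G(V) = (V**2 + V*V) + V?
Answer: 30249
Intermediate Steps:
G(V) = V + 2*V**2 (G(V) = (V**2 + V**2) + V = 2*V**2 + V = V + 2*V**2)
-20472 + G(159) = -20472 + 159*(1 + 2*159) = -20472 + 159*(1 + 318) = -20472 + 159*319 = -20472 + 50721 = 30249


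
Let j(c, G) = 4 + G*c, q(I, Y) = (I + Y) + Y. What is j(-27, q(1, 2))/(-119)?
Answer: 131/119 ≈ 1.1008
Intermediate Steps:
q(I, Y) = I + 2*Y
j(-27, q(1, 2))/(-119) = (4 + (1 + 2*2)*(-27))/(-119) = (4 + (1 + 4)*(-27))*(-1/119) = (4 + 5*(-27))*(-1/119) = (4 - 135)*(-1/119) = -131*(-1/119) = 131/119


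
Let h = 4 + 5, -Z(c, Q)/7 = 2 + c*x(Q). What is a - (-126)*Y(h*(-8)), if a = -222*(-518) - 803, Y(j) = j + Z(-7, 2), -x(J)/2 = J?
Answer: 78661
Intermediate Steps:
x(J) = -2*J
Z(c, Q) = -14 + 14*Q*c (Z(c, Q) = -7*(2 + c*(-2*Q)) = -7*(2 - 2*Q*c) = -14 + 14*Q*c)
h = 9
Y(j) = -210 + j (Y(j) = j + (-14 + 14*2*(-7)) = j + (-14 - 196) = j - 210 = -210 + j)
a = 114193 (a = 114996 - 803 = 114193)
a - (-126)*Y(h*(-8)) = 114193 - (-126)*(-210 + 9*(-8)) = 114193 - (-126)*(-210 - 72) = 114193 - (-126)*(-282) = 114193 - 1*35532 = 114193 - 35532 = 78661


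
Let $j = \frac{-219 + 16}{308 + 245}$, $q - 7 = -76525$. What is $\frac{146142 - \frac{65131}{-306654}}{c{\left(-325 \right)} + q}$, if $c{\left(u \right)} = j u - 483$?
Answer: $- \frac{3540392425921}{1862510293716} \approx -1.9009$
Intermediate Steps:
$q = -76518$ ($q = 7 - 76525 = -76518$)
$j = - \frac{29}{79}$ ($j = - \frac{203}{553} = \left(-203\right) \frac{1}{553} = - \frac{29}{79} \approx -0.36709$)
$c{\left(u \right)} = -483 - \frac{29 u}{79}$ ($c{\left(u \right)} = - \frac{29 u}{79} - 483 = -483 - \frac{29 u}{79}$)
$\frac{146142 - \frac{65131}{-306654}}{c{\left(-325 \right)} + q} = \frac{146142 - \frac{65131}{-306654}}{\left(-483 - - \frac{9425}{79}\right) - 76518} = \frac{146142 - - \frac{65131}{306654}}{\left(-483 + \frac{9425}{79}\right) - 76518} = \frac{146142 + \frac{65131}{306654}}{- \frac{28732}{79} - 76518} = \frac{44815093999}{306654 \left(- \frac{6073654}{79}\right)} = \frac{44815093999}{306654} \left(- \frac{79}{6073654}\right) = - \frac{3540392425921}{1862510293716}$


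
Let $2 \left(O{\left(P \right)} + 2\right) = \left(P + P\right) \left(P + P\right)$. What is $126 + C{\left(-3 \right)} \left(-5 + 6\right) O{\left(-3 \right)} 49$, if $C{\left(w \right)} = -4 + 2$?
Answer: $-1442$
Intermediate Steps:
$O{\left(P \right)} = -2 + 2 P^{2}$ ($O{\left(P \right)} = -2 + \frac{\left(P + P\right) \left(P + P\right)}{2} = -2 + \frac{2 P 2 P}{2} = -2 + \frac{4 P^{2}}{2} = -2 + 2 P^{2}$)
$C{\left(w \right)} = -2$
$126 + C{\left(-3 \right)} \left(-5 + 6\right) O{\left(-3 \right)} 49 = 126 + - 2 \left(-5 + 6\right) \left(-2 + 2 \left(-3\right)^{2}\right) 49 = 126 + \left(-2\right) 1 \left(-2 + 2 \cdot 9\right) 49 = 126 + - 2 \left(-2 + 18\right) 49 = 126 + \left(-2\right) 16 \cdot 49 = 126 - 1568 = -1442$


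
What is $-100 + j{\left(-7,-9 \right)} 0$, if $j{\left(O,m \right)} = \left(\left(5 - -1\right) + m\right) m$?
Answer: $-100$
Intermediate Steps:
$j{\left(O,m \right)} = m \left(6 + m\right)$ ($j{\left(O,m \right)} = \left(\left(5 + 1\right) + m\right) m = \left(6 + m\right) m = m \left(6 + m\right)$)
$-100 + j{\left(-7,-9 \right)} 0 = -100 + - 9 \left(6 - 9\right) 0 = -100 + \left(-9\right) \left(-3\right) 0 = -100 + 27 \cdot 0 = -100 + 0 = -100$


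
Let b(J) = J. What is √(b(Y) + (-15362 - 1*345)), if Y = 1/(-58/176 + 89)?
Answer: 89*I*√46419/153 ≈ 125.33*I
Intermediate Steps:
Y = 88/7803 (Y = 1/(-58*1/176 + 89) = 1/(-29/88 + 89) = 1/(7803/88) = 88/7803 ≈ 0.011278)
√(b(Y) + (-15362 - 1*345)) = √(88/7803 + (-15362 - 1*345)) = √(88/7803 + (-15362 - 345)) = √(88/7803 - 15707) = √(-122561633/7803) = 89*I*√46419/153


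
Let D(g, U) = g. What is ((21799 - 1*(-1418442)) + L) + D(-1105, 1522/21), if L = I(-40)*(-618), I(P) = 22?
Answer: 1425540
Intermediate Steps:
L = -13596 (L = 22*(-618) = -13596)
((21799 - 1*(-1418442)) + L) + D(-1105, 1522/21) = ((21799 - 1*(-1418442)) - 13596) - 1105 = ((21799 + 1418442) - 13596) - 1105 = (1440241 - 13596) - 1105 = 1426645 - 1105 = 1425540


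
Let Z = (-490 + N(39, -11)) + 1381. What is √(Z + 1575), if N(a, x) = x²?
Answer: √2587 ≈ 50.863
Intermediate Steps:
Z = 1012 (Z = (-490 + (-11)²) + 1381 = (-490 + 121) + 1381 = -369 + 1381 = 1012)
√(Z + 1575) = √(1012 + 1575) = √2587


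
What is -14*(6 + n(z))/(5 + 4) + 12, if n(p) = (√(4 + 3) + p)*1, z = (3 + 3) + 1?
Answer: -74/9 - 14*√7/9 ≈ -12.338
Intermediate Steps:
z = 7 (z = 6 + 1 = 7)
n(p) = p + √7 (n(p) = (√7 + p)*1 = (p + √7)*1 = p + √7)
-14*(6 + n(z))/(5 + 4) + 12 = -14*(6 + (7 + √7))/(5 + 4) + 12 = -14*(13 + √7)/9 + 12 = -14*(13/9 + √7/9) + 12 = (-182/9 - 14*√7/9) + 12 = -74/9 - 14*√7/9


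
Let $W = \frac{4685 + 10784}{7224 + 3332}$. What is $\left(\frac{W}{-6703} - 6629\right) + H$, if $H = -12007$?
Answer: $- \frac{1318625007517}{70756868} \approx -18636.0$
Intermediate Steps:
$W = \frac{15469}{10556} \approx 1.4654$
$\left(\frac{W}{-6703} - 6629\right) + H = \left(\frac{15469}{10556 \left(-6703\right)} - 6629\right) - 12007 = \left(\frac{15469}{10556} \left(- \frac{1}{6703}\right) - 6629\right) - 12007 = \left(- \frac{15469}{70756868} - 6629\right) - 12007 = - \frac{469047293441}{70756868} - 12007 = - \frac{1318625007517}{70756868}$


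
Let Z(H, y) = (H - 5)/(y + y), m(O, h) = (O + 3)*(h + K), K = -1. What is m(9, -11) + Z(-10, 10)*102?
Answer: -441/2 ≈ -220.50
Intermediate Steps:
m(O, h) = (-1 + h)*(3 + O) (m(O, h) = (O + 3)*(h - 1) = (3 + O)*(-1 + h) = (-1 + h)*(3 + O))
Z(H, y) = (-5 + H)/(2*y) (Z(H, y) = (-5 + H)/((2*y)) = (-5 + H)*(1/(2*y)) = (-5 + H)/(2*y))
m(9, -11) + Z(-10, 10)*102 = (-3 - 1*9 + 3*(-11) + 9*(-11)) + ((½)*(-5 - 10)/10)*102 = (-3 - 9 - 33 - 99) + ((½)*(⅒)*(-15))*102 = -144 - ¾*102 = -144 - 153/2 = -441/2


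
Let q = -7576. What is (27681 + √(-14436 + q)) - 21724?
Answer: 5957 + 2*I*√5503 ≈ 5957.0 + 148.36*I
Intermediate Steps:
(27681 + √(-14436 + q)) - 21724 = (27681 + √(-14436 - 7576)) - 21724 = (27681 + √(-22012)) - 21724 = (27681 + 2*I*√5503) - 21724 = 5957 + 2*I*√5503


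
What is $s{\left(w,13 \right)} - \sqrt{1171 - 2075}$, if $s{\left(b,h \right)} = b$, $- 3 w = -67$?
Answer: $\frac{67}{3} - 2 i \sqrt{226} \approx 22.333 - 30.067 i$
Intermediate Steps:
$w = \frac{67}{3}$ ($w = \left(- \frac{1}{3}\right) \left(-67\right) = \frac{67}{3} \approx 22.333$)
$s{\left(w,13 \right)} - \sqrt{1171 - 2075} = \frac{67}{3} - \sqrt{1171 - 2075} = \frac{67}{3} - \sqrt{-904} = \frac{67}{3} - 2 i \sqrt{226}$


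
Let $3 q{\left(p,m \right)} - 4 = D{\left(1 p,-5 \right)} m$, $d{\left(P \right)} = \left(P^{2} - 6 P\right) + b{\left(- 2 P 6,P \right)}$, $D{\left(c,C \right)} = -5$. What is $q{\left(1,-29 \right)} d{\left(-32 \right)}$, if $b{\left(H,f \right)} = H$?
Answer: $\frac{238400}{3} \approx 79467.0$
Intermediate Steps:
$d{\left(P \right)} = P^{2} - 18 P$ ($d{\left(P \right)} = \left(P^{2} - 6 P\right) + - 2 P 6 = \left(P^{2} - 6 P\right) - 12 P = P^{2} - 18 P$)
$q{\left(p,m \right)} = \frac{4}{3} - \frac{5 m}{3}$ ($q{\left(p,m \right)} = \frac{4}{3} + \frac{\left(-5\right) m}{3} = \frac{4}{3} - \frac{5 m}{3}$)
$q{\left(1,-29 \right)} d{\left(-32 \right)} = \left(\frac{4}{3} - - \frac{145}{3}\right) \left(- 32 \left(-18 - 32\right)\right) = \left(\frac{4}{3} + \frac{145}{3}\right) \left(\left(-32\right) \left(-50\right)\right) = \frac{149}{3} \cdot 1600 = \frac{238400}{3}$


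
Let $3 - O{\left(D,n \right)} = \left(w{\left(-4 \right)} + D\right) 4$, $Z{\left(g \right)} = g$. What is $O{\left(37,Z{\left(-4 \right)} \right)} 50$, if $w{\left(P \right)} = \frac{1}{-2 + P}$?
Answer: $- \frac{21650}{3} \approx -7216.7$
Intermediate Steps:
$O{\left(D,n \right)} = \frac{11}{3} - 4 D$ ($O{\left(D,n \right)} = 3 - \left(\frac{1}{-2 - 4} + D\right) 4 = 3 - \left(\frac{1}{-6} + D\right) 4 = 3 - \left(- \frac{1}{6} + D\right) 4 = 3 - \left(- \frac{2}{3} + 4 D\right) = \frac{11}{3} - 4 D$)
$O{\left(37,Z{\left(-4 \right)} \right)} 50 = \left(\frac{11}{3} - 148\right) 50 = \left(- \frac{433}{3}\right) 50 = - \frac{21650}{3}$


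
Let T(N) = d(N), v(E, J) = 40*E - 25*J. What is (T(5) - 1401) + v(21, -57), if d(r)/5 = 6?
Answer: 894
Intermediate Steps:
d(r) = 30 (d(r) = 5*6 = 30)
v(E, J) = -25*J + 40*E
T(N) = 30
(T(5) - 1401) + v(21, -57) = (30 - 1401) + (-25*(-57) + 40*21) = -1371 + (1425 + 840) = -1371 + 2265 = 894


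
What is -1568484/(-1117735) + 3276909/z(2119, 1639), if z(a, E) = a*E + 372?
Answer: 9110708597007/3882355279555 ≈ 2.3467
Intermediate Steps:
z(a, E) = 372 + E*a (z(a, E) = E*a + 372 = 372 + E*a)
-1568484/(-1117735) + 3276909/z(2119, 1639) = -1568484/(-1117735) + 3276909/(372 + 1639*2119) = -1568484*(-1/1117735) + 3276909/(372 + 3473041) = 1568484/1117735 + 3276909/3473413 = 9110708597007/3882355279555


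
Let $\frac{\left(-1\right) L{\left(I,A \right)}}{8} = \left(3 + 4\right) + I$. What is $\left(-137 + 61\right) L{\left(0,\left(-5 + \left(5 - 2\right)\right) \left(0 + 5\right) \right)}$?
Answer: $4256$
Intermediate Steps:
$L{\left(I,A \right)} = -56 - 8 I$ ($L{\left(I,A \right)} = - 8 \left(\left(3 + 4\right) + I\right) = - 8 \left(7 + I\right) = -56 - 8 I$)
$\left(-137 + 61\right) L{\left(0,\left(-5 + \left(5 - 2\right)\right) \left(0 + 5\right) \right)} = \left(-137 + 61\right) \left(-56 - 0\right) = - 76 \left(-56 + 0\right) = \left(-76\right) \left(-56\right) = 4256$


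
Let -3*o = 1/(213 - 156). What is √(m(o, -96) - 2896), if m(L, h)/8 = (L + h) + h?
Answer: 2*I*√3599930/57 ≈ 66.574*I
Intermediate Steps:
o = -1/171 (o = -1/(3*(213 - 156)) = -⅓/57 = -⅓*1/57 = -1/171 ≈ -0.0058480)
m(L, h) = 8*L + 16*h (m(L, h) = 8*((L + h) + h) = 8*(L + 2*h) = 8*L + 16*h)
√(m(o, -96) - 2896) = √((8*(-1/171) + 16*(-96)) - 2896) = √((-8/171 - 1536) - 2896) = √(-262664/171 - 2896) = √(-757880/171) = 2*I*√3599930/57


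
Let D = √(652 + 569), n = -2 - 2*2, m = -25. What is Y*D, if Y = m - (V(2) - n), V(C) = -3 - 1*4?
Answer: -24*√1221 ≈ -838.63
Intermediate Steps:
V(C) = -7 (V(C) = -3 - 4 = -7)
n = -6 (n = -2 - 4 = -6)
D = √1221 ≈ 34.943
Y = -24 (Y = -25 - (-7 - 1*(-6)) = -25 - (-7 + 6) = -25 - 1*(-1) = -25 + 1 = -24)
Y*D = -24*√1221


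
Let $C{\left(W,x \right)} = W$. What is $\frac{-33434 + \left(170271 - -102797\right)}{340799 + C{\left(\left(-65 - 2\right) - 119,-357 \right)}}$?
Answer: $\frac{239634}{340613} \approx 0.70354$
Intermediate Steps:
$\frac{-33434 + \left(170271 - -102797\right)}{340799 + C{\left(\left(-65 - 2\right) - 119,-357 \right)}} = \frac{-33434 + \left(170271 - -102797\right)}{340799 - 186} = \frac{-33434 + \left(170271 + 102797\right)}{340799 - 186} = \frac{-33434 + 273068}{340799 - 186} = \frac{239634}{340613}$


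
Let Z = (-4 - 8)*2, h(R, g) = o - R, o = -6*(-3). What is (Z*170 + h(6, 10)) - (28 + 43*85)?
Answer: -7751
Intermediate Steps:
o = 18
h(R, g) = 18 - R
Z = -24 (Z = -12*2 = -24)
(Z*170 + h(6, 10)) - (28 + 43*85) = (-24*170 + (18 - 1*6)) - (28 + 43*85) = (-4080 + (18 - 6)) - (28 + 3655) = (-4080 + 12) - 1*3683 = -4068 - 3683 = -7751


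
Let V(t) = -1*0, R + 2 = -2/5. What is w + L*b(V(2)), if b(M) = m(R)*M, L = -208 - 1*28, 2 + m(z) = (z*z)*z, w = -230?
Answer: -230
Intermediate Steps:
R = -12/5 (R = -2 - 2/5 = -2 - 2*⅕ = -2 - ⅖ = -12/5 ≈ -2.4000)
m(z) = -2 + z³ (m(z) = -2 + (z*z)*z = -2 + z²*z = -2 + z³)
V(t) = 0
L = -236 (L = -208 - 28 = -236)
b(M) = -1978*M/125 (b(M) = (-2 + (-12/5)³)*M = (-2 - 1728/125)*M = -1978*M/125)
w + L*b(V(2)) = -230 - (-466808)*0/125 = -230 - 236*0 = -230 + 0 = -230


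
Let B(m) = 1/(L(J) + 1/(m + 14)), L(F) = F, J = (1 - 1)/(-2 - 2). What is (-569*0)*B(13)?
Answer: 0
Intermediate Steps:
J = 0 (J = 0/(-4) = 0*(-1/4) = 0)
B(m) = 14 + m (B(m) = 1/(0 + 1/(m + 14)) = 1/(0 + 1/(14 + m)) = 1/(1/(14 + m)) = 14 + m)
(-569*0)*B(13) = (-569*0)*(14 + 13) = 0*27 = 0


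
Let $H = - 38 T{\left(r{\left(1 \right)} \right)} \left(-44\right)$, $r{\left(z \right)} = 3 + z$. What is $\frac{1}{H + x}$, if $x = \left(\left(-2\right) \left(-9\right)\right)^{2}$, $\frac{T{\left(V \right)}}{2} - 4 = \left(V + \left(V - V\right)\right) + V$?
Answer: $\frac{1}{40452} \approx 2.4721 \cdot 10^{-5}$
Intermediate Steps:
$T{\left(V \right)} = 8 + 4 V$ ($T{\left(V \right)} = 8 + 2 \left(\left(V + \left(V - V\right)\right) + V\right) = 8 + 2 \left(\left(V + 0\right) + V\right) = 8 + 2 \left(V + V\right) = 8 + 2 \cdot 2 V = 8 + 4 V$)
$x = 324$ ($x = 18^{2} = 324$)
$H = 40128$ ($H = - 38 \left(8 + 4 \left(3 + 1\right)\right) \left(-44\right) = - 38 \left(8 + 4 \cdot 4\right) \left(-44\right) = - 38 \left(8 + 16\right) \left(-44\right) = \left(-38\right) 24 \left(-44\right) = \left(-912\right) \left(-44\right) = 40128$)
$\frac{1}{H + x} = \frac{1}{40128 + 324} = \frac{1}{40452}$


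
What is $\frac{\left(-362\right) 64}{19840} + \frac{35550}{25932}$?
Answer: $\frac{136093}{669910} \approx 0.20315$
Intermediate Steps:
$\frac{\left(-362\right) 64}{19840} + \frac{35550}{25932} = \left(-23168\right) \frac{1}{19840} + 35550 \cdot \frac{1}{25932} = - \frac{181}{155} + \frac{5925}{4322} = \frac{136093}{669910}$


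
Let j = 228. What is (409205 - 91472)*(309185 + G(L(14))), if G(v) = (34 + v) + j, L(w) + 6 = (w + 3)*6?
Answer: 98352026019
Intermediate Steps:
L(w) = 12 + 6*w (L(w) = -6 + (w + 3)*6 = -6 + (3 + w)*6 = -6 + (18 + 6*w) = 12 + 6*w)
G(v) = 262 + v (G(v) = (34 + v) + 228 = 262 + v)
(409205 - 91472)*(309185 + G(L(14))) = (409205 - 91472)*(309185 + (262 + (12 + 6*14))) = 317733*(309185 + (262 + (12 + 84))) = 317733*(309185 + (262 + 96)) = 317733*(309185 + 358) = 317733*309543 = 98352026019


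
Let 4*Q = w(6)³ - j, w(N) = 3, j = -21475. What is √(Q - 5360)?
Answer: √62/2 ≈ 3.9370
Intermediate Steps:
Q = 10751/2 (Q = (3³ - 1*(-21475))/4 = (27 + 21475)/4 = (¼)*21502 = 10751/2 ≈ 5375.5)
√(Q - 5360) = √(10751/2 - 5360) = √(31/2) = √62/2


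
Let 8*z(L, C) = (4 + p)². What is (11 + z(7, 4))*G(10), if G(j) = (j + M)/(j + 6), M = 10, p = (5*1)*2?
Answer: 355/8 ≈ 44.375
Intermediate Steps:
p = 10 (p = 5*2 = 10)
z(L, C) = 49/2 (z(L, C) = (4 + 10)²/8 = (⅛)*14² = (⅛)*196 = 49/2)
G(j) = (10 + j)/(6 + j) (G(j) = (j + 10)/(j + 6) = (10 + j)/(6 + j))
(11 + z(7, 4))*G(10) = (11 + 49/2)*((10 + 10)/(6 + 10)) = 71*(20/16)/2 = 71*((1/16)*20)/2 = (71/2)*(5/4) = 355/8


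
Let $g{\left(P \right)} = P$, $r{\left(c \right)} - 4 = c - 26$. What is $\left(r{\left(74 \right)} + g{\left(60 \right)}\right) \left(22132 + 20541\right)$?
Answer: $4779376$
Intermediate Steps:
$r{\left(c \right)} = -22 + c$ ($r{\left(c \right)} = 4 + \left(c - 26\right) = 4 + \left(-26 + c\right) = -22 + c$)
$\left(r{\left(74 \right)} + g{\left(60 \right)}\right) \left(22132 + 20541\right) = \left(\left(-22 + 74\right) + 60\right) \left(22132 + 20541\right) = \left(52 + 60\right) 42673 = 112 \cdot 42673 = 4779376$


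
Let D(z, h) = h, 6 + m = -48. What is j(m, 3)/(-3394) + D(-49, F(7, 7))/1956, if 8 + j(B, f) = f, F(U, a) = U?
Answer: 16769/3319332 ≈ 0.0050519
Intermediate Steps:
m = -54 (m = -6 - 48 = -54)
j(B, f) = -8 + f
j(m, 3)/(-3394) + D(-49, F(7, 7))/1956 = (-8 + 3)/(-3394) + 7/1956 = -5*(-1/3394) + 7*(1/1956) = 5/3394 + 7/1956 = 16769/3319332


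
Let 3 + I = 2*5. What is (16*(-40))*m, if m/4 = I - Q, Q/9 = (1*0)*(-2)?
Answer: -17920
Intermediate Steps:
Q = 0 (Q = 9*((1*0)*(-2)) = 9*(0*(-2)) = 9*0 = 0)
I = 7 (I = -3 + 2*5 = -3 + 10 = 7)
m = 28 (m = 4*(7 - 1*0) = 4*(7 + 0) = 4*7 = 28)
(16*(-40))*m = (16*(-40))*28 = -640*28 = -17920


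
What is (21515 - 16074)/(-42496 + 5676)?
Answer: -5441/36820 ≈ -0.14777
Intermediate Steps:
(21515 - 16074)/(-42496 + 5676) = 5441/(-36820) = 5441*(-1/36820) = -5441/36820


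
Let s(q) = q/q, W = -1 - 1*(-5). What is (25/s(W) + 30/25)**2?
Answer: 17161/25 ≈ 686.44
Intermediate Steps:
W = 4 (W = -1 + 5 = 4)
s(q) = 1
(25/s(W) + 30/25)**2 = (25/1 + 30/25)**2 = (25*1 + 30*(1/25))**2 = (25 + 6/5)**2 = (131/5)**2 = 17161/25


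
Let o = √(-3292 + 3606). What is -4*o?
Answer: -4*√314 ≈ -70.880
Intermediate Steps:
o = √314 ≈ 17.720
-4*o = -4*√314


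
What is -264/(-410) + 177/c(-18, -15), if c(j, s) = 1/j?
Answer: -652998/205 ≈ -3185.4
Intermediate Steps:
-264/(-410) + 177/c(-18, -15) = -264/(-410) + 177/(1/(-18)) = -264*(-1/410) + 177/(-1/18) = 132/205 + 177*(-18) = 132/205 - 3186 = -652998/205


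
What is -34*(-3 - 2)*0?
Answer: 0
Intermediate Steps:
-34*(-3 - 2)*0 = -(-170)*0 = -34*0 = 0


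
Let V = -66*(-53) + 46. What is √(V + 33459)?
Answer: √37003 ≈ 192.36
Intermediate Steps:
V = 3544 (V = 3498 + 46 = 3544)
√(V + 33459) = √(3544 + 33459) = √37003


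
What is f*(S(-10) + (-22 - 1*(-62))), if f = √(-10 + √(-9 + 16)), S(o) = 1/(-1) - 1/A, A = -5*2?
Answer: 391*√(-10 + √7)/10 ≈ 106.03*I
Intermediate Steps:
A = -10
S(o) = -9/10 (S(o) = 1/(-1) - 1/(-10) = 1*(-1) - 1*(-⅒) = -1 + ⅒ = -9/10)
f = √(-10 + √7) ≈ 2.7119*I
f*(S(-10) + (-22 - 1*(-62))) = √(-10 + √7)*(-9/10 + (-22 - 1*(-62))) = √(-10 + √7)*(-9/10 + (-22 + 62)) = √(-10 + √7)*(-9/10 + 40) = √(-10 + √7)*(391/10) = 391*√(-10 + √7)/10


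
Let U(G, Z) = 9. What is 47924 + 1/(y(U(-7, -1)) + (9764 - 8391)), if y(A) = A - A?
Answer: 65799653/1373 ≈ 47924.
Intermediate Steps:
y(A) = 0
47924 + 1/(y(U(-7, -1)) + (9764 - 8391)) = 47924 + 1/(0 + (9764 - 8391)) = 47924 + 1/(0 + 1373) = 47924 + 1/1373 = 65799653/1373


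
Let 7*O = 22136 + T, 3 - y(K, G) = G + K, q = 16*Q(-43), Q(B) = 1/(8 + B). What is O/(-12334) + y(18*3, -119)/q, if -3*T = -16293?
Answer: -25740689/172676 ≈ -149.07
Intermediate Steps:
T = 5431 (T = -⅓*(-16293) = 5431)
q = -16/35 (q = 16/(8 - 43) = 16/(-35) = 16*(-1/35) = -16/35 ≈ -0.45714)
y(K, G) = 3 - G - K (y(K, G) = 3 - (G + K) = 3 + (-G - K) = 3 - G - K)
O = 27567/7 (O = (22136 + 5431)/7 = (⅐)*27567 = 27567/7 ≈ 3938.1)
O/(-12334) + y(18*3, -119)/q = (27567/7)/(-12334) + (3 - 1*(-119) - 18*3)/(-16/35) = (27567/7)*(-1/12334) + (3 + 119 - 1*54)*(-35/16) = -27567/86338 + (3 + 119 - 54)*(-35/16) = -27567/86338 + 68*(-35/16) = -27567/86338 - 595/4 = -25740689/172676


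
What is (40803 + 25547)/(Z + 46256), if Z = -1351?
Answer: 13270/8981 ≈ 1.4776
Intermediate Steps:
(40803 + 25547)/(Z + 46256) = (40803 + 25547)/(-1351 + 46256) = 66350/44905 = 66350*(1/44905) = 13270/8981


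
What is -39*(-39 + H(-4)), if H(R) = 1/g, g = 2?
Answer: 3003/2 ≈ 1501.5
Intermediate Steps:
H(R) = ½ (H(R) = 1/2 = ½)
-39*(-39 + H(-4)) = -39*(-39 + ½) = -39*(-77/2) = 3003/2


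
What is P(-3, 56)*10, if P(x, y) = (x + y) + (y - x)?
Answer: 1120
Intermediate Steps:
P(x, y) = 2*y
P(-3, 56)*10 = (2*56)*10 = 112*10 = 1120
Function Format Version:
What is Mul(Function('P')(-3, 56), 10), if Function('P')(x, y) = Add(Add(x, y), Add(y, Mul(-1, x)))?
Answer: 1120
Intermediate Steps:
Function('P')(x, y) = Mul(2, y)
Mul(Function('P')(-3, 56), 10) = Mul(Mul(2, 56), 10) = Mul(112, 10) = 1120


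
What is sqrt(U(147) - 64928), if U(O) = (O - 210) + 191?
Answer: 180*I*sqrt(2) ≈ 254.56*I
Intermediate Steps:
U(O) = -19 + O (U(O) = (-210 + O) + 191 = -19 + O)
sqrt(U(147) - 64928) = sqrt((-19 + 147) - 64928) = sqrt(128 - 64928) = sqrt(-64800) = 180*I*sqrt(2)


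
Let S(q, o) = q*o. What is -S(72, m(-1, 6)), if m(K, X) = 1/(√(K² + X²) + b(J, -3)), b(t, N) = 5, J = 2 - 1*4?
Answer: 30 - 6*√37 ≈ -6.4966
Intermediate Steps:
J = -2 (J = 2 - 4 = -2)
m(K, X) = 1/(5 + √(K² + X²)) (m(K, X) = 1/(√(K² + X²) + 5) = 1/(5 + √(K² + X²)))
S(q, o) = o*q
-S(72, m(-1, 6)) = -72/(5 + √((-1)² + 6²)) = -72/(5 + √(1 + 36)) = -72/(5 + √37)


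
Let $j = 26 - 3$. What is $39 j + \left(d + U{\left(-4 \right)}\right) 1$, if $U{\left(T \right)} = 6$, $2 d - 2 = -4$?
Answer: $902$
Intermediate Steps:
$d = -1$ ($d = 1 + \frac{1}{2} \left(-4\right) = 1 - 2 = -1$)
$j = 23$ ($j = 26 - 3 = 23$)
$39 j + \left(d + U{\left(-4 \right)}\right) 1 = 39 \cdot 23 + \left(-1 + 6\right) 1 = 897 + 5 \cdot 1 = 897 + 5 = 902$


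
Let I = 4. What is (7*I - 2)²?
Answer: 676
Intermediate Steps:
(7*I - 2)² = (7*4 - 2)² = (28 - 2)² = 26² = 676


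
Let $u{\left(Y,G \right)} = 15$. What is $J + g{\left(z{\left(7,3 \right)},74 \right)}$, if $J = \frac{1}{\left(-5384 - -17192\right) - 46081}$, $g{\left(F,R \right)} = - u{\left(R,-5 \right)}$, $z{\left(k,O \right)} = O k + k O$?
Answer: $- \frac{514096}{34273} \approx -15.0$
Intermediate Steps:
$z{\left(k,O \right)} = 2 O k$ ($z{\left(k,O \right)} = O k + O k = 2 O k$)
$g{\left(F,R \right)} = -15$ ($g{\left(F,R \right)} = \left(-1\right) 15 = -15$)
$J = - \frac{1}{34273}$ ($J = \frac{1}{\left(-5384 + 17192\right) - 46081} = \frac{1}{11808 - 46081} = \frac{1}{-34273} = - \frac{1}{34273} \approx -2.9177 \cdot 10^{-5}$)
$J + g{\left(z{\left(7,3 \right)},74 \right)} = - \frac{1}{34273} - 15 = - \frac{514096}{34273}$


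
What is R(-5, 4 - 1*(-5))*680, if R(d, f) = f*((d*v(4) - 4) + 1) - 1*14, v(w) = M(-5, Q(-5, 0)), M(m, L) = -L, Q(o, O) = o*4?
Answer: -639880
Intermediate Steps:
Q(o, O) = 4*o
v(w) = 20 (v(w) = -4*(-5) = -1*(-20) = 20)
R(d, f) = -14 + f*(-3 + 20*d) (R(d, f) = f*((d*20 - 4) + 1) - 1*14 = f*((20*d - 4) + 1) - 14 = f*((-4 + 20*d) + 1) - 14 = f*(-3 + 20*d) - 14 = -14 + f*(-3 + 20*d))
R(-5, 4 - 1*(-5))*680 = (-14 - 3*(4 - 1*(-5)) + 20*(-5)*(4 - 1*(-5)))*680 = (-14 - 3*(4 + 5) + 20*(-5)*(4 + 5))*680 = (-14 - 3*9 + 20*(-5)*9)*680 = (-14 - 27 - 900)*680 = -941*680 = -639880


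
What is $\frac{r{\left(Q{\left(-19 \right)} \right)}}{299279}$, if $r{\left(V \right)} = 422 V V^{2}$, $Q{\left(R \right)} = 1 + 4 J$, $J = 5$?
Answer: $\frac{3908142}{299279} \approx 13.059$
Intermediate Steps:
$Q{\left(R \right)} = 21$ ($Q{\left(R \right)} = 1 + 4 \cdot 5 = 1 + 20 = 21$)
$r{\left(V \right)} = 422 V^{3}$
$\frac{r{\left(Q{\left(-19 \right)} \right)}}{299279} = \frac{422 \cdot 21^{3}}{299279} = 422 \cdot 9261 \cdot \frac{1}{299279} = 3908142 \cdot \frac{1}{299279} = \frac{3908142}{299279}$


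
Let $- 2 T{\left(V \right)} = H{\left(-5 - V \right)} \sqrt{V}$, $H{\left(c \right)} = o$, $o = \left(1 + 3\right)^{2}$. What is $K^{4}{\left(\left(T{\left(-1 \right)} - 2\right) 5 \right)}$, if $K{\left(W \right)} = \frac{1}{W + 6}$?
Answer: $\frac{9401}{26639462656} + \frac{495 i}{3329932832} \approx 3.529 \cdot 10^{-7} + 1.4865 \cdot 10^{-7} i$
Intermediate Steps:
$o = 16$ ($o = 4^{2} = 16$)
$H{\left(c \right)} = 16$
$T{\left(V \right)} = - 8 \sqrt{V}$ ($T{\left(V \right)} = - \frac{16 \sqrt{V}}{2} = - 8 \sqrt{V}$)
$K{\left(W \right)} = \frac{1}{6 + W}$
$K^{4}{\left(\left(T{\left(-1 \right)} - 2\right) 5 \right)} = \left(\frac{1}{6 + \left(- 8 \sqrt{-1} - 2\right) 5}\right)^{4} = \left(\frac{1}{6 + \left(- 8 i - 2\right) 5}\right)^{4} = \left(\frac{1}{6 + \left(-2 - 8 i\right) 5}\right)^{4} = \left(\frac{1}{6 - \left(10 + 40 i\right)}\right)^{4} = \left(\frac{1}{-4 - 40 i}\right)^{4} = \left(\frac{-4 + 40 i}{1616}\right)^{4} = \frac{\left(-4 + 40 i\right)^{4}}{6819702439936}$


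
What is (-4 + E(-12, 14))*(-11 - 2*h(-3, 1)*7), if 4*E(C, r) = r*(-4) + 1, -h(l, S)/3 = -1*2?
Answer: 6745/4 ≈ 1686.3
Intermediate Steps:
h(l, S) = 6 (h(l, S) = -(-3)*2 = -3*(-2) = 6)
E(C, r) = ¼ - r (E(C, r) = (r*(-4) + 1)/4 = (-4*r + 1)/4 = (1 - 4*r)/4 = ¼ - r)
(-4 + E(-12, 14))*(-11 - 2*h(-3, 1)*7) = (-4 + (¼ - 1*14))*(-11 - 2*6*7) = (-4 + (¼ - 14))*(-11 - 12*7) = (-4 - 55/4)*(-11 - 84) = -71/4*(-95) = 6745/4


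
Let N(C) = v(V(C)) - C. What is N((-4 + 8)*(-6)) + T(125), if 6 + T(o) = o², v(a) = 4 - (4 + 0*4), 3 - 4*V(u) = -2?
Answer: 15643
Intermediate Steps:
V(u) = 5/4 (V(u) = ¾ - ¼*(-2) = ¾ + ½ = 5/4)
v(a) = 0 (v(a) = 4 - (4 + 0) = 4 - 1*4 = 4 - 4 = 0)
T(o) = -6 + o²
N(C) = -C (N(C) = 0 - C = -C)
N((-4 + 8)*(-6)) + T(125) = -(-4 + 8)*(-6) + (-6 + 125²) = -4*(-6) + (-6 + 15625) = -1*(-24) + 15619 = 24 + 15619 = 15643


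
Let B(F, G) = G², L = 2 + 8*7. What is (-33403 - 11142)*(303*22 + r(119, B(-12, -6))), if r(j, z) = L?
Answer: -299520580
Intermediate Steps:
L = 58 (L = 2 + 56 = 58)
r(j, z) = 58
(-33403 - 11142)*(303*22 + r(119, B(-12, -6))) = (-33403 - 11142)*(303*22 + 58) = -44545*(6666 + 58) = -44545*6724 = -299520580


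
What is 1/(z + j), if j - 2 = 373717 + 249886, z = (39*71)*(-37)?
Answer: 1/521152 ≈ 1.9188e-6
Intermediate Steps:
z = -102453 (z = 2769*(-37) = -102453)
j = 623605 (j = 2 + (373717 + 249886) = 2 + 623603 = 623605)
1/(z + j) = 1/(-102453 + 623605) = 1/521152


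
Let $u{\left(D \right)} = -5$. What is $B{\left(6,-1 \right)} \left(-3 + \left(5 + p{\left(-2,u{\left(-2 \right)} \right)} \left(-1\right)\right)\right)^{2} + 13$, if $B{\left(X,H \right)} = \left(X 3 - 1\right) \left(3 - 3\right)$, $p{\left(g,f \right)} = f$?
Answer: $13$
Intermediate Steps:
$B{\left(X,H \right)} = 0$ ($B{\left(X,H \right)} = \left(3 X - 1\right) 0 = \left(-1 + 3 X\right) 0 = 0$)
$B{\left(6,-1 \right)} \left(-3 + \left(5 + p{\left(-2,u{\left(-2 \right)} \right)} \left(-1\right)\right)\right)^{2} + 13 = 0 \left(-3 + \left(5 - -5\right)\right)^{2} + 13 = 0 \left(-3 + \left(5 + 5\right)\right)^{2} + 13 = 0 \left(-3 + 10\right)^{2} + 13 = 0 \cdot 7^{2} + 13 = 0 \cdot 49 + 13 = 0 + 13 = 13$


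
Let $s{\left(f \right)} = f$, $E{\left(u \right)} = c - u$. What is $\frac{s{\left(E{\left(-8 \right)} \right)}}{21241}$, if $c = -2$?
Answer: $\frac{6}{21241} \approx 0.00028247$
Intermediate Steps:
$E{\left(u \right)} = -2 - u$
$\frac{s{\left(E{\left(-8 \right)} \right)}}{21241} = \frac{-2 - -8}{21241} = \left(-2 + 8\right) \frac{1}{21241} = 6 \cdot \frac{1}{21241} = \frac{6}{21241}$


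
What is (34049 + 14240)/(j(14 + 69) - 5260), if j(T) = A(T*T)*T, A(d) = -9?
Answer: -48289/6007 ≈ -8.0388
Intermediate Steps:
j(T) = -9*T
(34049 + 14240)/(j(14 + 69) - 5260) = (34049 + 14240)/(-9*(14 + 69) - 5260) = 48289/(-9*83 - 5260) = 48289/(-747 - 5260) = 48289/(-6007) = 48289*(-1/6007) = -48289/6007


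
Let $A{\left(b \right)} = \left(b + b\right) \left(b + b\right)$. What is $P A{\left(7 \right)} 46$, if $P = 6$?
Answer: $54096$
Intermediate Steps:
$A{\left(b \right)} = 4 b^{2}$ ($A{\left(b \right)} = 2 b 2 b = 4 b^{2}$)
$P A{\left(7 \right)} 46 = 6 \cdot 4 \cdot 7^{2} \cdot 46 = 6 \cdot 4 \cdot 49 \cdot 46 = 6 \cdot 196 \cdot 46 = 1176 \cdot 46 = 54096$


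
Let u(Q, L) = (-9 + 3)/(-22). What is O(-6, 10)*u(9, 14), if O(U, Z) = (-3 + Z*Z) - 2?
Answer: 285/11 ≈ 25.909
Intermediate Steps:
O(U, Z) = -5 + Z² (O(U, Z) = (-3 + Z²) - 2 = -5 + Z²)
u(Q, L) = 3/11 (u(Q, L) = -6*(-1/22) = 3/11)
O(-6, 10)*u(9, 14) = (-5 + 10²)*(3/11) = (-5 + 100)*(3/11) = 95*(3/11) = 285/11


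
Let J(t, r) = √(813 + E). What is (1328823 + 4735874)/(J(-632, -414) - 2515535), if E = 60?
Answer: -15255957567895/6327916335352 - 18194091*√97/6327916335352 ≈ -2.4109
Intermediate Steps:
J(t, r) = 3*√97 (J(t, r) = √(813 + 60) = √873 = 3*√97)
(1328823 + 4735874)/(J(-632, -414) - 2515535) = (1328823 + 4735874)/(3*√97 - 2515535) = 6064697/(-2515535 + 3*√97)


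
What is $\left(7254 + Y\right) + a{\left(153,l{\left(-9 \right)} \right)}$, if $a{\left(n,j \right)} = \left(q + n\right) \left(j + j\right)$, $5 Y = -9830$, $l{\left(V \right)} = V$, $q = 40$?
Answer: $1814$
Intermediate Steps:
$Y = -1966$ ($Y = \frac{1}{5} \left(-9830\right) = -1966$)
$a{\left(n,j \right)} = 2 j \left(40 + n\right)$ ($a{\left(n,j \right)} = \left(40 + n\right) \left(j + j\right) = \left(40 + n\right) 2 j = 2 j \left(40 + n\right)$)
$\left(7254 + Y\right) + a{\left(153,l{\left(-9 \right)} \right)} = \left(7254 - 1966\right) + 2 \left(-9\right) \left(40 + 153\right) = 5288 + 2 \left(-9\right) 193 = 5288 - 3474 = 1814$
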